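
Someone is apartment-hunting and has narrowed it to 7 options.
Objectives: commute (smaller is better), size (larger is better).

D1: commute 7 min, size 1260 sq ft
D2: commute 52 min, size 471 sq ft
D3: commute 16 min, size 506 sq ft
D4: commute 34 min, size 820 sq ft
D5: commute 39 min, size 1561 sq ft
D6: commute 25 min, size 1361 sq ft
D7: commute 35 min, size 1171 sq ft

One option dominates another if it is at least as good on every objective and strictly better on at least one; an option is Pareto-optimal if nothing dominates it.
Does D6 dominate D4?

D6 vs D4: commute 25≤34, size 1361≥820 — D6 is at least as good on every objective with at least one strict improvement.

Yes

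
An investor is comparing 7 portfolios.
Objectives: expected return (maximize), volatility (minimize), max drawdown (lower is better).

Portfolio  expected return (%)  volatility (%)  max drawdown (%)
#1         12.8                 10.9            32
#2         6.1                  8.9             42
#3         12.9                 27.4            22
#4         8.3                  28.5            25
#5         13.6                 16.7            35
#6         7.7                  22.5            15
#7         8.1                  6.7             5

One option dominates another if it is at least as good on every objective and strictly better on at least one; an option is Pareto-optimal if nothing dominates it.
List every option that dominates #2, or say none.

#7: expected return 8.1≥6.1, volatility 6.7≤8.9, max drawdown 5≤42 — dominates #2.
Others (#1, #3, #4, #5, #6) are each worse than #2 on at least one objective.

#7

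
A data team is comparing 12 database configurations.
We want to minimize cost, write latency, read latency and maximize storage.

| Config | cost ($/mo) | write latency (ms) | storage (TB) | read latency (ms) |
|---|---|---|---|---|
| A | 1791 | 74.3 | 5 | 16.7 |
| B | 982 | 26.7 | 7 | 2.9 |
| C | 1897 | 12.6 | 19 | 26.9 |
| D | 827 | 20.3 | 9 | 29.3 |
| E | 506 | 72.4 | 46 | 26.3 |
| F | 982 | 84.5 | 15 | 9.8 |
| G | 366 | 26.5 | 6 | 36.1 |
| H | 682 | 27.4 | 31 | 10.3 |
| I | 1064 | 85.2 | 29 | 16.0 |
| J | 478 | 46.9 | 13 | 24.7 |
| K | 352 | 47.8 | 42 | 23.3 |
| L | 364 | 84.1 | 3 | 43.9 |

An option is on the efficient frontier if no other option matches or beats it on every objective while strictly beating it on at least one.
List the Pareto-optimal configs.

B, C, D, E, F, G, H, J, K

A: dominated by B (cost 982≤1791, write latency 26.7≤74.3, storage 7≥5, read latency 2.9≤16.7).
B: not dominated (best read latency).
C: not dominated (best write latency).
D: not dominated.
E: not dominated (best storage).
F: not dominated.
G: not dominated.
H: not dominated.
I: dominated by H (cost 682≤1064, write latency 27.4≤85.2, storage 31≥29, read latency 10.3≤16.0).
J: not dominated.
K: not dominated (best cost).
L: dominated by K (cost 352≤364, write latency 47.8≤84.1, storage 42≥3, read latency 23.3≤43.9).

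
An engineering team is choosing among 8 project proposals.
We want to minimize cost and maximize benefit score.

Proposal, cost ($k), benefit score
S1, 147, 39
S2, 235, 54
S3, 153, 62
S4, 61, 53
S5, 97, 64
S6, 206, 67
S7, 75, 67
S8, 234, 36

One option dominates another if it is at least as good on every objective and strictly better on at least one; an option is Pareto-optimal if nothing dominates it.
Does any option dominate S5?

Yes

S7 vs S5: cost 75≤97, benefit score 67≥64 — S7 is at least as good on every objective and strictly better on at least one, so S7 dominates S5.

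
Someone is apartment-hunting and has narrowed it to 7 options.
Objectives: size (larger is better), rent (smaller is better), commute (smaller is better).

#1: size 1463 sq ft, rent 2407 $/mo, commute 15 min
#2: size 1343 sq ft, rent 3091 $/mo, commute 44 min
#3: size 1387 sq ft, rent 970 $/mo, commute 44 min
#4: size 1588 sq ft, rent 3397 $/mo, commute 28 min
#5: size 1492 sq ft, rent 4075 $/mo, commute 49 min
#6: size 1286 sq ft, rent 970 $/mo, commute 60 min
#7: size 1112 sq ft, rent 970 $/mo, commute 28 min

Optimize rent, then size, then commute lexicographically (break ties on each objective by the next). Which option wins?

#3

First minimize rent: best is 970, kept {#3, #6, #7}.
Then maximize size: best is 1387, kept {#3}.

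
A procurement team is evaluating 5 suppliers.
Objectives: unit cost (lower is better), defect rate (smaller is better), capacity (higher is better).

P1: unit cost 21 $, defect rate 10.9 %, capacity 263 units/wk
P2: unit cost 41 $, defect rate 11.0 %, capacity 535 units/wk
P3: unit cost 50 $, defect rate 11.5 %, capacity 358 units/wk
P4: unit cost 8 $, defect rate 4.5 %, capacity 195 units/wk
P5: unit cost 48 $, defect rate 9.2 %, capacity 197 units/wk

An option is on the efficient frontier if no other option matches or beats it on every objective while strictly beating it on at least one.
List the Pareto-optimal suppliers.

P1, P2, P4, P5

P1: not dominated.
P2: not dominated (best capacity).
P3: dominated by P2 (unit cost 41≤50, defect rate 11.0≤11.5, capacity 535≥358).
P4: not dominated (best unit cost).
P5: not dominated.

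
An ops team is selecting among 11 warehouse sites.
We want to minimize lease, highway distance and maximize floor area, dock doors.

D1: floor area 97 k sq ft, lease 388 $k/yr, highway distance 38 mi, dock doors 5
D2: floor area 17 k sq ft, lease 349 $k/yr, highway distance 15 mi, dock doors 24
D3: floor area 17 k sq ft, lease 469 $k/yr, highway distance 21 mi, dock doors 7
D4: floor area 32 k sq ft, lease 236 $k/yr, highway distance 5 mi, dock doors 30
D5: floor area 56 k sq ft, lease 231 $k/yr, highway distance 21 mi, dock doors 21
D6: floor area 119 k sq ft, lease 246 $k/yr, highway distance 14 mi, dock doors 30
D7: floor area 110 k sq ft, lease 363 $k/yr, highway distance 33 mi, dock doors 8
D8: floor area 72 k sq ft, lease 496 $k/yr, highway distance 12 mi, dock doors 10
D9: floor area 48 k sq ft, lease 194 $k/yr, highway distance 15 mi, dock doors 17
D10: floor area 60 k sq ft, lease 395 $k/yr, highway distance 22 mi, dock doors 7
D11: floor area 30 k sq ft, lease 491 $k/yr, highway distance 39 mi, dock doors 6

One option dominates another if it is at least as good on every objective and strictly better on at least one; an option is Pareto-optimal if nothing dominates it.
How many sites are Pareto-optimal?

D1: dominated by D6 (floor area 119≥97, lease 246≤388, highway distance 14≤38, dock doors 30≥5).
D2: dominated by D4 (floor area 32≥17, lease 236≤349, highway distance 5≤15, dock doors 30≥24).
D3: dominated by D2 (floor area 17≥17, lease 349≤469, highway distance 15≤21, dock doors 24≥7).
D4: not dominated (best highway distance).
D5: not dominated.
D6: not dominated (best floor area).
D7: dominated by D6 (floor area 119≥110, lease 246≤363, highway distance 14≤33, dock doors 30≥8).
D8: not dominated.
D9: not dominated (best lease).
D10: dominated by D6 (floor area 119≥60, lease 246≤395, highway distance 14≤22, dock doors 30≥7).
D11: dominated by D4 (floor area 32≥30, lease 236≤491, highway distance 5≤39, dock doors 30≥6).
Pareto-optimal: D4, D5, D6, D8, D9 → 5.

5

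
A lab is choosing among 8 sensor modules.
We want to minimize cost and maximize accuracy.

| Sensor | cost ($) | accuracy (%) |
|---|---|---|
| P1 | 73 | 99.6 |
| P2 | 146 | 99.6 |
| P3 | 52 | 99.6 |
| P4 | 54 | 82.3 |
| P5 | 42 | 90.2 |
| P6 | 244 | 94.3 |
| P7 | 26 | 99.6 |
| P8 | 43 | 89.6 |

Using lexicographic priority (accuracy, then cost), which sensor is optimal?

P7

First maximize accuracy: best is 99.6, kept {P1, P2, P3, P7}.
Then minimize cost: best is 26, kept {P7}.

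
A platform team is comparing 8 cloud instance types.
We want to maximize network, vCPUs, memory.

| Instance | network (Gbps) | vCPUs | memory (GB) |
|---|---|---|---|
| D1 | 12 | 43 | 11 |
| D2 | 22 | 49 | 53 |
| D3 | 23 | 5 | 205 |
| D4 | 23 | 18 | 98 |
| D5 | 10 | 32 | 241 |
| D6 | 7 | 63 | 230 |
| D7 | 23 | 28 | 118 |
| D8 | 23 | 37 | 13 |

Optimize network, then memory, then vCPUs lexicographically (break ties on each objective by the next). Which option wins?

First maximize network: best is 23, kept {D3, D4, D7, D8}.
Then maximize memory: best is 205, kept {D3}.

D3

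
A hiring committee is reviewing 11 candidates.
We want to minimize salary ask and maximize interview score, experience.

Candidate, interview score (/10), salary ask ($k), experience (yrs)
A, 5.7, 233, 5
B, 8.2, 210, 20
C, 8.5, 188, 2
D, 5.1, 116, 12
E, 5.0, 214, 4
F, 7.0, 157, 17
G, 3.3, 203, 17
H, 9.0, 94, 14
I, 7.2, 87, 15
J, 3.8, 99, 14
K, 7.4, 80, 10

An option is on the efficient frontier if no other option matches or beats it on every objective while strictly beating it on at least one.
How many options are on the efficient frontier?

5

A: dominated by B (interview score 8.2≥5.7, salary ask 210≤233, experience 20≥5).
B: not dominated (best experience).
C: dominated by H (interview score 9.0≥8.5, salary ask 94≤188, experience 14≥2).
D: dominated by H (interview score 9.0≥5.1, salary ask 94≤116, experience 14≥12).
E: dominated by B (interview score 8.2≥5.0, salary ask 210≤214, experience 20≥4).
F: not dominated.
G: dominated by F (interview score 7.0≥3.3, salary ask 157≤203, experience 17≥17).
H: not dominated (best interview score).
I: not dominated.
J: dominated by H (interview score 9.0≥3.8, salary ask 94≤99, experience 14≥14).
K: not dominated (best salary ask).
Pareto-optimal: B, F, H, I, K → 5.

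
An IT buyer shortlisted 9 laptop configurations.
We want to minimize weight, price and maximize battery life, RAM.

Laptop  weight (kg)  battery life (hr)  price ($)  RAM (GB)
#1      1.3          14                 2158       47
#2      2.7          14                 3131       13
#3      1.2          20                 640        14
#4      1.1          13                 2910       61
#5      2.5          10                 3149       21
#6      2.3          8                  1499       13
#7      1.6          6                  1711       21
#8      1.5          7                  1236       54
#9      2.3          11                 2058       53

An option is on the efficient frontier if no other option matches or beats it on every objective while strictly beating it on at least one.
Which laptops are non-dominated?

#1: not dominated.
#2: dominated by #1 (weight 1.3≤2.7, battery life 14≥14, price 2158≤3131, RAM 47≥13).
#3: not dominated (best battery life).
#4: not dominated (best weight).
#5: dominated by #1 (weight 1.3≤2.5, battery life 14≥10, price 2158≤3149, RAM 47≥21).
#6: dominated by #3 (weight 1.2≤2.3, battery life 20≥8, price 640≤1499, RAM 14≥13).
#7: dominated by #8 (weight 1.5≤1.6, battery life 7≥6, price 1236≤1711, RAM 54≥21).
#8: not dominated.
#9: not dominated.

#1, #3, #4, #8, #9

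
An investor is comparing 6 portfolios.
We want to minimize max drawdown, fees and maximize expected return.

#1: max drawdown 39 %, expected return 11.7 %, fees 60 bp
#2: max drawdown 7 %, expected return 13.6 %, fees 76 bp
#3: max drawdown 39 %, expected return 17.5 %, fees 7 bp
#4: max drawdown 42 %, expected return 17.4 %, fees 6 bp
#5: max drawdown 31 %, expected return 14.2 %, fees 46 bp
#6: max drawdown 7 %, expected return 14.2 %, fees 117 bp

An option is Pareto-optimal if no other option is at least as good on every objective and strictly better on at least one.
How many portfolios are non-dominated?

5

#1: dominated by #3 (max drawdown 39≤39, expected return 17.5≥11.7, fees 7≤60).
#2: not dominated.
#3: not dominated (best expected return).
#4: not dominated (best fees).
#5: not dominated.
#6: not dominated.
Pareto-optimal: #2, #3, #4, #5, #6 → 5.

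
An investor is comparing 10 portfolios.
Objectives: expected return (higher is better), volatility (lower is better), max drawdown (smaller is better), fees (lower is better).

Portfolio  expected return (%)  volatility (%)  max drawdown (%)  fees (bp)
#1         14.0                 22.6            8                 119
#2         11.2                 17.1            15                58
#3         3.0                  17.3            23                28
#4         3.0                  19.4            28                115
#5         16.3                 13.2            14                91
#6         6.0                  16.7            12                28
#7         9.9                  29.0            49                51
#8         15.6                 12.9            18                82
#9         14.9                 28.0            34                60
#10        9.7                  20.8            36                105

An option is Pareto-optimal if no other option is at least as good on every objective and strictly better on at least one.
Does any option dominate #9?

#1: worse on expected return (14.0 vs 14.9).
#2: worse on expected return (11.2 vs 14.9).
#3: worse on expected return (3.0 vs 14.9).
#4: worse on expected return (3.0 vs 14.9).
#5: worse on fees (91 vs 60).
#6: worse on expected return (6.0 vs 14.9).
#7: worse on expected return (9.9 vs 14.9).
#8: worse on fees (82 vs 60).
#10: worse on expected return (9.7 vs 14.9).
No option is at least as good as #9 on every objective and strictly better on one.

No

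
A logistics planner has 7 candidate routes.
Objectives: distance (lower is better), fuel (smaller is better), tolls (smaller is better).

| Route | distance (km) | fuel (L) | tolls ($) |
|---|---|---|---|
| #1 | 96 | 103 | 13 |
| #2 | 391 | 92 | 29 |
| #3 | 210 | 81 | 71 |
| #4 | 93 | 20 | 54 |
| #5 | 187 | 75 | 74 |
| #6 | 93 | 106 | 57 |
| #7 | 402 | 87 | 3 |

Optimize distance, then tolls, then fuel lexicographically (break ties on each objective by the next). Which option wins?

First minimize distance: best is 93, kept {#4, #6}.
Then minimize tolls: best is 54, kept {#4}.

#4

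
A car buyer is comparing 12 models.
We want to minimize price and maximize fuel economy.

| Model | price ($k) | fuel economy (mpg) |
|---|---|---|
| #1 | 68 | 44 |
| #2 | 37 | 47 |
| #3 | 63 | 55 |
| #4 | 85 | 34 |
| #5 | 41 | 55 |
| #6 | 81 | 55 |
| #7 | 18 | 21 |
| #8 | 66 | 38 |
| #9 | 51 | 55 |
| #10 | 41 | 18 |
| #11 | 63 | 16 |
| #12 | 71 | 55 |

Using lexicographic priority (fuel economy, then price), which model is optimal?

First maximize fuel economy: best is 55, kept {#3, #5, #6, #9, #12}.
Then minimize price: best is 41, kept {#5}.

#5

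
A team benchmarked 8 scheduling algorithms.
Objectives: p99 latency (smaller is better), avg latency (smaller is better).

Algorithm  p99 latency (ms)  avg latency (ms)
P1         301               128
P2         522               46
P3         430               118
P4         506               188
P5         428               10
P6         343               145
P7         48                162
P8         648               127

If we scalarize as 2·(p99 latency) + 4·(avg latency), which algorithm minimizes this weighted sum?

P1: 2·301 + 4·128 = 1114
P2: 2·522 + 4·46 = 1228
P3: 2·430 + 4·118 = 1332
P4: 2·506 + 4·188 = 1764
P5: 2·428 + 4·10 = 896
P6: 2·343 + 4·145 = 1266
P7: 2·48 + 4·162 = 744
P8: 2·648 + 4·127 = 1804
Lowest: P7 at 744.

P7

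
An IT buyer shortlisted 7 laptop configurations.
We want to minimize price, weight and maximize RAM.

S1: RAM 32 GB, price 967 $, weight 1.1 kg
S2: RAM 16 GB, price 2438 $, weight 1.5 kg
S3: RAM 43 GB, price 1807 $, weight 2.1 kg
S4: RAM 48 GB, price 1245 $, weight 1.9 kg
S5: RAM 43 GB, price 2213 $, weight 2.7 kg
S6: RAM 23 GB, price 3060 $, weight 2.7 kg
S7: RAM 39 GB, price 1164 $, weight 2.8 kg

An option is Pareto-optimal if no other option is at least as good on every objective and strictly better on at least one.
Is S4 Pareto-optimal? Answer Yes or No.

S1: worse on RAM (32 vs 48).
S2: worse on RAM (16 vs 48).
S3: worse on RAM (43 vs 48).
S5: worse on RAM (43 vs 48).
S6: worse on RAM (23 vs 48).
S7: worse on RAM (39 vs 48).
No option is at least as good as S4 on every objective and strictly better on one.

Yes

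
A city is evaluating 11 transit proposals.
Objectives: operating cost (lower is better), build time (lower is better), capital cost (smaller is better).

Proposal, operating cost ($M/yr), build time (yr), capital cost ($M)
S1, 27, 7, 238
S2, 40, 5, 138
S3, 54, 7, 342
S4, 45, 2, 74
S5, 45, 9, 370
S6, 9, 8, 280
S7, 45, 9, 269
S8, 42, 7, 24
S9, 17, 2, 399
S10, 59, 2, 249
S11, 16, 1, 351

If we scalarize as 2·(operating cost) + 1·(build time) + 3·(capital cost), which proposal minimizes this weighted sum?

S1: 2·27 + 1·7 + 3·238 = 775
S2: 2·40 + 1·5 + 3·138 = 499
S3: 2·54 + 1·7 + 3·342 = 1141
S4: 2·45 + 1·2 + 3·74 = 314
S5: 2·45 + 1·9 + 3·370 = 1209
S6: 2·9 + 1·8 + 3·280 = 866
S7: 2·45 + 1·9 + 3·269 = 906
S8: 2·42 + 1·7 + 3·24 = 163
S9: 2·17 + 1·2 + 3·399 = 1233
S10: 2·59 + 1·2 + 3·249 = 867
S11: 2·16 + 1·1 + 3·351 = 1086
Lowest: S8 at 163.

S8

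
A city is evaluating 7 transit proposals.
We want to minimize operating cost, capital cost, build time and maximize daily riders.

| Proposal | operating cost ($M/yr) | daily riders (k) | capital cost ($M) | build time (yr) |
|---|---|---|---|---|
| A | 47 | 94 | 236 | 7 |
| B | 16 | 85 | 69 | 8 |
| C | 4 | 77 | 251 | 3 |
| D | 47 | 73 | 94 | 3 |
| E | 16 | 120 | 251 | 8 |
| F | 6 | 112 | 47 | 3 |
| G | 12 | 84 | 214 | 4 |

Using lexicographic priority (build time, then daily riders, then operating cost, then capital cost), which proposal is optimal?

First minimize build time: best is 3, kept {C, D, F}.
Then maximize daily riders: best is 112, kept {F}.

F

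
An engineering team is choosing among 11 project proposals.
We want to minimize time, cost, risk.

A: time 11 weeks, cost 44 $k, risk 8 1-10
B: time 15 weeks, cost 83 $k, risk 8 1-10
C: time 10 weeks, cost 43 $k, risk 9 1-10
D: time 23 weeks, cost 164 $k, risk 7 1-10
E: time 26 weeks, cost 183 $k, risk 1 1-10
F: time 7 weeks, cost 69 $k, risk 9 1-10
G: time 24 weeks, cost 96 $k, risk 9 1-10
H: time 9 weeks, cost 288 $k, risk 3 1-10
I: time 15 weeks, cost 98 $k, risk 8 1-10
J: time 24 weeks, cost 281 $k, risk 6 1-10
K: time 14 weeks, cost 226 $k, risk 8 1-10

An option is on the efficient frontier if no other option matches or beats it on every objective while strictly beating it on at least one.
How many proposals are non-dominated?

7

A: not dominated.
B: dominated by A (time 11≤15, cost 44≤83, risk 8≤8).
C: not dominated (best cost).
D: not dominated.
E: not dominated (best risk).
F: not dominated (best time).
G: dominated by A (time 11≤24, cost 44≤96, risk 8≤9).
H: not dominated.
I: dominated by A (time 11≤15, cost 44≤98, risk 8≤8).
J: not dominated.
K: dominated by A (time 11≤14, cost 44≤226, risk 8≤8).
Pareto-optimal: A, C, D, E, F, H, J → 7.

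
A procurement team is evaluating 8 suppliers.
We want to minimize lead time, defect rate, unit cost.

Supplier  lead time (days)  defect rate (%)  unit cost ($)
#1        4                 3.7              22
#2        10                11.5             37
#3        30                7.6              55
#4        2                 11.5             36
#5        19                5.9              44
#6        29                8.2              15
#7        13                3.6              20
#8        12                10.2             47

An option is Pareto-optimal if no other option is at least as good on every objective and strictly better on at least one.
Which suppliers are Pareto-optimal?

#1: not dominated.
#2: dominated by #1 (lead time 4≤10, defect rate 3.7≤11.5, unit cost 22≤37).
#3: dominated by #1 (lead time 4≤30, defect rate 3.7≤7.6, unit cost 22≤55).
#4: not dominated (best lead time).
#5: dominated by #1 (lead time 4≤19, defect rate 3.7≤5.9, unit cost 22≤44).
#6: not dominated (best unit cost).
#7: not dominated (best defect rate).
#8: dominated by #1 (lead time 4≤12, defect rate 3.7≤10.2, unit cost 22≤47).

#1, #4, #6, #7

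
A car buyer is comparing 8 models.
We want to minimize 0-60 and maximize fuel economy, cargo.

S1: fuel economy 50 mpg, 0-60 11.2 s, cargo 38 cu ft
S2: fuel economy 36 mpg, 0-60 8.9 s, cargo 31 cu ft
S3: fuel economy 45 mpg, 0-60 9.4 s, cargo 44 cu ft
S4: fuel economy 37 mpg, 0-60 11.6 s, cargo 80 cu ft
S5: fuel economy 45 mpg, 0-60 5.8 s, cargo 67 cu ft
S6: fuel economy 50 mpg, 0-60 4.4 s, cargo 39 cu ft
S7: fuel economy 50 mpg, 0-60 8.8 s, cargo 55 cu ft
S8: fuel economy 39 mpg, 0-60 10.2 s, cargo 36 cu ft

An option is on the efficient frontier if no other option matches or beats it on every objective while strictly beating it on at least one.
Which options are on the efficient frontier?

S1: dominated by S6 (fuel economy 50≥50, 0-60 4.4≤11.2, cargo 39≥38).
S2: dominated by S5 (fuel economy 45≥36, 0-60 5.8≤8.9, cargo 67≥31).
S3: dominated by S5 (fuel economy 45≥45, 0-60 5.8≤9.4, cargo 67≥44).
S4: not dominated (best cargo).
S5: not dominated.
S6: not dominated (best 0-60).
S7: not dominated.
S8: dominated by S3 (fuel economy 45≥39, 0-60 9.4≤10.2, cargo 44≥36).

S4, S5, S6, S7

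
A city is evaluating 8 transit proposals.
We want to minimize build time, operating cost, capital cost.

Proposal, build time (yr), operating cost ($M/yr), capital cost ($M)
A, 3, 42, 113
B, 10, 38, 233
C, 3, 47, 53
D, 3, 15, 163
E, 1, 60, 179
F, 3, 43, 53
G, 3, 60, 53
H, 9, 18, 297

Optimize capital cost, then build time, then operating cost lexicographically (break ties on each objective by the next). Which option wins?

F

First minimize capital cost: best is 53, kept {C, F, G}.
Then minimize build time: best is 3, kept {C, F, G}.
Then minimize operating cost: best is 43, kept {F}.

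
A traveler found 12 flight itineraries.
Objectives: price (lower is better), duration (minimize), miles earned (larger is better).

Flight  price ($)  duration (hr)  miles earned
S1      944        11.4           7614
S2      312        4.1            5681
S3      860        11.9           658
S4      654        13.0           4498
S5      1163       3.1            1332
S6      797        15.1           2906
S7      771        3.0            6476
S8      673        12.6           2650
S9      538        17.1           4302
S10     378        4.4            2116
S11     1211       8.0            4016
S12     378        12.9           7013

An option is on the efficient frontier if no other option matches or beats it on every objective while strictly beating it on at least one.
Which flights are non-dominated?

S1, S2, S7, S12

S1: not dominated (best miles earned).
S2: not dominated (best price).
S3: dominated by S2 (price 312≤860, duration 4.1≤11.9, miles earned 5681≥658).
S4: dominated by S2 (price 312≤654, duration 4.1≤13.0, miles earned 5681≥4498).
S5: dominated by S7 (price 771≤1163, duration 3.0≤3.1, miles earned 6476≥1332).
S6: dominated by S2 (price 312≤797, duration 4.1≤15.1, miles earned 5681≥2906).
S7: not dominated (best duration).
S8: dominated by S2 (price 312≤673, duration 4.1≤12.6, miles earned 5681≥2650).
S9: dominated by S2 (price 312≤538, duration 4.1≤17.1, miles earned 5681≥4302).
S10: dominated by S2 (price 312≤378, duration 4.1≤4.4, miles earned 5681≥2116).
S11: dominated by S2 (price 312≤1211, duration 4.1≤8.0, miles earned 5681≥4016).
S12: not dominated.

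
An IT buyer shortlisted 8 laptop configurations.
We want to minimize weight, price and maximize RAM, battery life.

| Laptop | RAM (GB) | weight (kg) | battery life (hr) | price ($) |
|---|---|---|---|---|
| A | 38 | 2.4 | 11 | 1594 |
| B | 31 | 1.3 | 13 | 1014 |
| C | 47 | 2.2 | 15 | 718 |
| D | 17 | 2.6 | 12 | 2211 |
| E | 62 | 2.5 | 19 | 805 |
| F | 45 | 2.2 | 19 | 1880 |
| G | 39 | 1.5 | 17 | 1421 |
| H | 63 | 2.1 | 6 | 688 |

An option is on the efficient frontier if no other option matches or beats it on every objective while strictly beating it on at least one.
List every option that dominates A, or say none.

C: RAM 47≥38, weight 2.2≤2.4, battery life 15≥11, price 718≤1594 — dominates A.
G: RAM 39≥38, weight 1.5≤2.4, battery life 17≥11, price 1421≤1594 — dominates A.
Others (B, D, E, F, H) are each worse than A on at least one objective.

C, G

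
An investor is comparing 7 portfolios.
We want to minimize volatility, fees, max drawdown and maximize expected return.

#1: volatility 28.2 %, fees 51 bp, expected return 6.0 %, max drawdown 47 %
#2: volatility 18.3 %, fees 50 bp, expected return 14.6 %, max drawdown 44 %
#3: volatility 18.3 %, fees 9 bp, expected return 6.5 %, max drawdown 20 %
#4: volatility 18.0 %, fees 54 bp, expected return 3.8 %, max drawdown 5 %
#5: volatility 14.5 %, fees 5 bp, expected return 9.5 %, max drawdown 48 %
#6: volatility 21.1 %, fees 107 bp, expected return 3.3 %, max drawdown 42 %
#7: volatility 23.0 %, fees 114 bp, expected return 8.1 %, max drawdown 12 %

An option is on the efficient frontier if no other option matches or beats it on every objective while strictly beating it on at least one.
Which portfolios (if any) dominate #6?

#3: volatility 18.3≤21.1, fees 9≤107, expected return 6.5≥3.3, max drawdown 20≤42 — dominates #6.
#4: volatility 18.0≤21.1, fees 54≤107, expected return 3.8≥3.3, max drawdown 5≤42 — dominates #6.
Others (#1, #2, #5, #7) are each worse than #6 on at least one objective.

#3, #4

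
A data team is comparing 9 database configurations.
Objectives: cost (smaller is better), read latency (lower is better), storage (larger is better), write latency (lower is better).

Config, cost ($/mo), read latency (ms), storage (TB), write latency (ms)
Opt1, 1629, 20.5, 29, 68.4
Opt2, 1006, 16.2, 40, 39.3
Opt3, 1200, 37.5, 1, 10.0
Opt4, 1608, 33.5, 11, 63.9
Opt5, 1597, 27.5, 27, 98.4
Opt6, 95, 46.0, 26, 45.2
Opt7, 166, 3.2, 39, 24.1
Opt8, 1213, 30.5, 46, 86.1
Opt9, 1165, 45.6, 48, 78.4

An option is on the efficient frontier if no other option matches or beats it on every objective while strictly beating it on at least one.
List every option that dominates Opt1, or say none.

Opt2, Opt7

Opt2: cost 1006≤1629, read latency 16.2≤20.5, storage 40≥29, write latency 39.3≤68.4 — dominates Opt1.
Opt7: cost 166≤1629, read latency 3.2≤20.5, storage 39≥29, write latency 24.1≤68.4 — dominates Opt1.
Others (Opt3, Opt4, Opt5, Opt6, Opt8, Opt9) are each worse than Opt1 on at least one objective.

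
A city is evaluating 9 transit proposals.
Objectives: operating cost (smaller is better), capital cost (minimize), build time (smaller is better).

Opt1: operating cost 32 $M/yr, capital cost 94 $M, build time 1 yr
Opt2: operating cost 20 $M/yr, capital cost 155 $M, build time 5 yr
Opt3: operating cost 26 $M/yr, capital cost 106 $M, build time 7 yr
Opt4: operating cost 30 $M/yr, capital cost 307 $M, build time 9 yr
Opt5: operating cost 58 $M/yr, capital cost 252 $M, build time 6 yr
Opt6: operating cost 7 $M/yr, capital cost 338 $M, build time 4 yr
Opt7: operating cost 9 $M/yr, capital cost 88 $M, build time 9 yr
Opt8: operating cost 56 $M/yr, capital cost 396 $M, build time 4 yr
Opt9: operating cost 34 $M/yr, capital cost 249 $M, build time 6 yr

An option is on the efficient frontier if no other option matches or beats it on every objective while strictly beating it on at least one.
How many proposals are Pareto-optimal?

5

Opt1: not dominated (best build time).
Opt2: not dominated.
Opt3: not dominated.
Opt4: dominated by Opt2 (operating cost 20≤30, capital cost 155≤307, build time 5≤9).
Opt5: dominated by Opt1 (operating cost 32≤58, capital cost 94≤252, build time 1≤6).
Opt6: not dominated (best operating cost).
Opt7: not dominated (best capital cost).
Opt8: dominated by Opt1 (operating cost 32≤56, capital cost 94≤396, build time 1≤4).
Opt9: dominated by Opt1 (operating cost 32≤34, capital cost 94≤249, build time 1≤6).
Pareto-optimal: Opt1, Opt2, Opt3, Opt6, Opt7 → 5.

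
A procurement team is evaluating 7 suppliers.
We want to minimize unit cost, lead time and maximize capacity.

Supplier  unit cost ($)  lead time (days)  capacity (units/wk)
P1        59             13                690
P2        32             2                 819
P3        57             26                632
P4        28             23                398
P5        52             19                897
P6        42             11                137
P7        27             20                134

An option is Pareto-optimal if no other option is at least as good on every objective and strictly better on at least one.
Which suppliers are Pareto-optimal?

P2, P4, P5, P7

P1: dominated by P2 (unit cost 32≤59, lead time 2≤13, capacity 819≥690).
P2: not dominated (best lead time).
P3: dominated by P2 (unit cost 32≤57, lead time 2≤26, capacity 819≥632).
P4: not dominated.
P5: not dominated (best capacity).
P6: dominated by P2 (unit cost 32≤42, lead time 2≤11, capacity 819≥137).
P7: not dominated (best unit cost).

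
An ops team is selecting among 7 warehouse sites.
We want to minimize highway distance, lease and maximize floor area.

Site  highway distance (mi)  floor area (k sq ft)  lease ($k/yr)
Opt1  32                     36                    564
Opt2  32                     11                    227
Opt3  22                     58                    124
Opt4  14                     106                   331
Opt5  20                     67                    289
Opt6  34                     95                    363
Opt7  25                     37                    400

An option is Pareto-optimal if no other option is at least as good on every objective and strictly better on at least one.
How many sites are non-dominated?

3

Opt1: dominated by Opt3 (highway distance 22≤32, floor area 58≥36, lease 124≤564).
Opt2: dominated by Opt3 (highway distance 22≤32, floor area 58≥11, lease 124≤227).
Opt3: not dominated (best lease).
Opt4: not dominated (best highway distance).
Opt5: not dominated.
Opt6: dominated by Opt4 (highway distance 14≤34, floor area 106≥95, lease 331≤363).
Opt7: dominated by Opt3 (highway distance 22≤25, floor area 58≥37, lease 124≤400).
Pareto-optimal: Opt3, Opt4, Opt5 → 3.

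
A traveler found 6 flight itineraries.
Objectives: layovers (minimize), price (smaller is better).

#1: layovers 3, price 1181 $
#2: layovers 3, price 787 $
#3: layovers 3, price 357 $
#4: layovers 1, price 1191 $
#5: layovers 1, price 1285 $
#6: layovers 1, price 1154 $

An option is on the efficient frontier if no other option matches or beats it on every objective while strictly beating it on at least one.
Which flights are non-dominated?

#3, #6

#1: dominated by #2 (layovers 3≤3, price 787≤1181).
#2: dominated by #3 (layovers 3≤3, price 357≤787).
#3: not dominated (best price).
#4: dominated by #6 (layovers 1≤1, price 1154≤1191).
#5: dominated by #4 (layovers 1≤1, price 1191≤1285).
#6: not dominated.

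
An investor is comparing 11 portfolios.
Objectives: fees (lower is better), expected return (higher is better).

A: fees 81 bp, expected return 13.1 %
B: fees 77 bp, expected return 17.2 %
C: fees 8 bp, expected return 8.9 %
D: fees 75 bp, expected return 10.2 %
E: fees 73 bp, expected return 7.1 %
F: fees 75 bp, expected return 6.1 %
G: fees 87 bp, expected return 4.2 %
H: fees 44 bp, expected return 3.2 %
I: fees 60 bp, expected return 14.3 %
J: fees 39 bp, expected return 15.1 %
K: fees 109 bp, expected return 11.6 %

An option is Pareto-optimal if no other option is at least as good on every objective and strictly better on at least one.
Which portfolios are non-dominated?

A: dominated by B (fees 77≤81, expected return 17.2≥13.1).
B: not dominated (best expected return).
C: not dominated (best fees).
D: dominated by I (fees 60≤75, expected return 14.3≥10.2).
E: dominated by C (fees 8≤73, expected return 8.9≥7.1).
F: dominated by C (fees 8≤75, expected return 8.9≥6.1).
G: dominated by A (fees 81≤87, expected return 13.1≥4.2).
H: dominated by C (fees 8≤44, expected return 8.9≥3.2).
I: dominated by J (fees 39≤60, expected return 15.1≥14.3).
J: not dominated.
K: dominated by A (fees 81≤109, expected return 13.1≥11.6).

B, C, J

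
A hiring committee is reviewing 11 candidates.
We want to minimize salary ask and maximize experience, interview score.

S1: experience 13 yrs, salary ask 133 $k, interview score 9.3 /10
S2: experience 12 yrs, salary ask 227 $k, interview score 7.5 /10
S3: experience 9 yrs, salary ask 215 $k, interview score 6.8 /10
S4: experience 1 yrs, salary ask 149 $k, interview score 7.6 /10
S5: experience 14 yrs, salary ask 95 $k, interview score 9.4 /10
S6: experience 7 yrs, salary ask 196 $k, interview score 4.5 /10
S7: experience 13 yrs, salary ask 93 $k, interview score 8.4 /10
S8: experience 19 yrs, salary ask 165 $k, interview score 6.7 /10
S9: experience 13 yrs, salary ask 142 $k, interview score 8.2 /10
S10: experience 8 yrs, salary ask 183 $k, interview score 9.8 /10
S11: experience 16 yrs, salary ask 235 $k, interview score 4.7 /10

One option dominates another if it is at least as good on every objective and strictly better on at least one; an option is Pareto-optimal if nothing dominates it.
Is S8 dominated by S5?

No

S5 vs S8: S5 is worse on experience (14 vs 19), so it does not dominate S8.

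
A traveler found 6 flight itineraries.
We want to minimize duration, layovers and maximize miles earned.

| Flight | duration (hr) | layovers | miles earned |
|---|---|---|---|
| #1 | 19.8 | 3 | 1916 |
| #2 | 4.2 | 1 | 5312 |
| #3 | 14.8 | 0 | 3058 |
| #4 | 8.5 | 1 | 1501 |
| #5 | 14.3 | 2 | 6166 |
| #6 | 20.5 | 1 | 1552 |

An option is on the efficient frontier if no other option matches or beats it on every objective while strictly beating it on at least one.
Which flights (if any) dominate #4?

#2: duration 4.2≤8.5, layovers 1≤1, miles earned 5312≥1501 — dominates #4.
Others (#1, #3, #5, #6) are each worse than #4 on at least one objective.

#2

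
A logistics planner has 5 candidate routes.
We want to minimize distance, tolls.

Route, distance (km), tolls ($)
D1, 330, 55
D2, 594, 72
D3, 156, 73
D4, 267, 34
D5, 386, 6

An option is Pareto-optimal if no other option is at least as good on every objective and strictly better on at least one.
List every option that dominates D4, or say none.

D1: worse on distance (330 vs 267).
D2: worse on distance (594 vs 267).
D3: worse on tolls (73 vs 34).
D5: worse on distance (386 vs 267).
No option dominates D4.

none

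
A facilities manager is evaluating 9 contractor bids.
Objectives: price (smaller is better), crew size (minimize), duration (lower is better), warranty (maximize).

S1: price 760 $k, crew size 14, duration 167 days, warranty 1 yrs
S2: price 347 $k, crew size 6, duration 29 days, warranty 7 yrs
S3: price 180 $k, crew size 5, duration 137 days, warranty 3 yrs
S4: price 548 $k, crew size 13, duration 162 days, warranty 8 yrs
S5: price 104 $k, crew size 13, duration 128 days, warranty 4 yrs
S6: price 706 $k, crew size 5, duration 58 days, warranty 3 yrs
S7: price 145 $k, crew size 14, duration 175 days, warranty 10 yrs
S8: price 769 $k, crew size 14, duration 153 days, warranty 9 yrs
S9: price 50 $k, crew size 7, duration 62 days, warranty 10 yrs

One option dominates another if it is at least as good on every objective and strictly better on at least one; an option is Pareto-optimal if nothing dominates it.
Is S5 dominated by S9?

Yes

S9 vs S5: price 50≤104, crew size 7≤13, duration 62≤128, warranty 10≥4 — S9 is at least as good on every objective with at least one strict improvement.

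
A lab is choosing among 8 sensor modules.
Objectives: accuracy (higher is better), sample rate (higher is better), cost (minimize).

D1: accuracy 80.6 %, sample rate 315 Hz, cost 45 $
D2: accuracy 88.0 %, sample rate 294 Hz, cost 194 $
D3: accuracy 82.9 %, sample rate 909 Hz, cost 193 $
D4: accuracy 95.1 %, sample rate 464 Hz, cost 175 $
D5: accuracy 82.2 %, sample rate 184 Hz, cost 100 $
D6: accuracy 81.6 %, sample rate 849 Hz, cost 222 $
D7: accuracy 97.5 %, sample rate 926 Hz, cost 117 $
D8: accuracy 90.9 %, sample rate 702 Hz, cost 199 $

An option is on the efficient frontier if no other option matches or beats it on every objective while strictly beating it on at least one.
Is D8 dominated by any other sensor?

Yes

D7 vs D8: accuracy 97.5≥90.9, sample rate 926≥702, cost 117≤199 — D7 is at least as good on every objective and strictly better on at least one, so D7 dominates D8.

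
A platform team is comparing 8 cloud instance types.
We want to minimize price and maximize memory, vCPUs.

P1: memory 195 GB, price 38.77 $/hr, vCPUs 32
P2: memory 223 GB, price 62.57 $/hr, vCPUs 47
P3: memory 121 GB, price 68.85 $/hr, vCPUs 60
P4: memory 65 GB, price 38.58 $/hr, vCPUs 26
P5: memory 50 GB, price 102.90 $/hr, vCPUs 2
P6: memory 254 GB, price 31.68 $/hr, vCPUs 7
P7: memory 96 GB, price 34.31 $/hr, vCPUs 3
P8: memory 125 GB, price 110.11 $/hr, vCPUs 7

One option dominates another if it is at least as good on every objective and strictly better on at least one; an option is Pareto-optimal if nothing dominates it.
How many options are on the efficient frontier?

5

P1: not dominated.
P2: not dominated.
P3: not dominated (best vCPUs).
P4: not dominated.
P5: dominated by P1 (memory 195≥50, price 38.77≤102.90, vCPUs 32≥2).
P6: not dominated (best memory).
P7: dominated by P6 (memory 254≥96, price 31.68≤34.31, vCPUs 7≥3).
P8: dominated by P1 (memory 195≥125, price 38.77≤110.11, vCPUs 32≥7).
Pareto-optimal: P1, P2, P3, P4, P6 → 5.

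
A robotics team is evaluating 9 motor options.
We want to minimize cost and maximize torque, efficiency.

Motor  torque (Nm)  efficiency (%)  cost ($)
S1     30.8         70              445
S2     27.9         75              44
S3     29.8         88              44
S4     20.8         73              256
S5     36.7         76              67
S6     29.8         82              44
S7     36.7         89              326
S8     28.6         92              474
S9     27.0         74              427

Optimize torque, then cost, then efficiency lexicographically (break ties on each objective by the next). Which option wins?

S5

First maximize torque: best is 36.7, kept {S5, S7}.
Then minimize cost: best is 67, kept {S5}.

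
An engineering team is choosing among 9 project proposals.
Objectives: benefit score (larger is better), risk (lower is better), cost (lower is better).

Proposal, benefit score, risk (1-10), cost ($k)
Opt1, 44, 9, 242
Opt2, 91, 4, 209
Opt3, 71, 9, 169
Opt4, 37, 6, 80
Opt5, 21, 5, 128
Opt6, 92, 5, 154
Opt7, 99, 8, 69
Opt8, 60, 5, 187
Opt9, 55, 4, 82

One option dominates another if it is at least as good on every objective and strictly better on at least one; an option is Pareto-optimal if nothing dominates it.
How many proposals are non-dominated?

Opt1: dominated by Opt2 (benefit score 91≥44, risk 4≤9, cost 209≤242).
Opt2: not dominated.
Opt3: dominated by Opt6 (benefit score 92≥71, risk 5≤9, cost 154≤169).
Opt4: not dominated.
Opt5: dominated by Opt9 (benefit score 55≥21, risk 4≤5, cost 82≤128).
Opt6: not dominated.
Opt7: not dominated (best benefit score).
Opt8: dominated by Opt6 (benefit score 92≥60, risk 5≤5, cost 154≤187).
Opt9: not dominated.
Pareto-optimal: Opt2, Opt4, Opt6, Opt7, Opt9 → 5.

5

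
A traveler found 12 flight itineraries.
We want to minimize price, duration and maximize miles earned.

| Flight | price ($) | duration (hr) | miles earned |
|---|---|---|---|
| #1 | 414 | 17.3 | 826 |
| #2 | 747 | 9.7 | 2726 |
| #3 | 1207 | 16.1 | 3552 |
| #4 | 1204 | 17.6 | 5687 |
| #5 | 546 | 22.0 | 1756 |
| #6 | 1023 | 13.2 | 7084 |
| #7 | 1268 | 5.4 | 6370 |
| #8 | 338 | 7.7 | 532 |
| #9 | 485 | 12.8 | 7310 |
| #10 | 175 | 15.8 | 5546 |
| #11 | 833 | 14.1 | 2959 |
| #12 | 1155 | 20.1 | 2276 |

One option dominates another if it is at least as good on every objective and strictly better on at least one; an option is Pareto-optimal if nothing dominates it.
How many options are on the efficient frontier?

#1: dominated by #10 (price 175≤414, duration 15.8≤17.3, miles earned 5546≥826).
#2: not dominated.
#3: dominated by #6 (price 1023≤1207, duration 13.2≤16.1, miles earned 7084≥3552).
#4: dominated by #6 (price 1023≤1204, duration 13.2≤17.6, miles earned 7084≥5687).
#5: dominated by #9 (price 485≤546, duration 12.8≤22.0, miles earned 7310≥1756).
#6: dominated by #9 (price 485≤1023, duration 12.8≤13.2, miles earned 7310≥7084).
#7: not dominated (best duration).
#8: not dominated.
#9: not dominated (best miles earned).
#10: not dominated (best price).
#11: dominated by #9 (price 485≤833, duration 12.8≤14.1, miles earned 7310≥2959).
#12: dominated by #2 (price 747≤1155, duration 9.7≤20.1, miles earned 2726≥2276).
Pareto-optimal: #2, #7, #8, #9, #10 → 5.

5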